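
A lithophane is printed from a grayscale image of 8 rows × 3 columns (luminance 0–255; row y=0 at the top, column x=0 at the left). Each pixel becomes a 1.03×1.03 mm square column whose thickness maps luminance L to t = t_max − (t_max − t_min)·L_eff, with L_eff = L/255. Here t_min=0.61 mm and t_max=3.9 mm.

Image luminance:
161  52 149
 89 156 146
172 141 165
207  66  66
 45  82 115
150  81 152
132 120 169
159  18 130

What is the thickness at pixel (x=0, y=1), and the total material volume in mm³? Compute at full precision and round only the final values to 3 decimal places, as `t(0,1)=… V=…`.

span = t_max - t_min = 3.9 - 0.61 = 3.290
L(0,1) = 89, L_eff = 89/255 = 0.349020
t(0,1) = 3.9 - 3.290·0.349020 = 2.752
Σt over all 8·3 pixels = 1425133/25500 ≈ 55.8875686
V = pitch²·Σt = 1.03²·1425133/25500 = 59.291

t(0,1)=2.752 V=59.291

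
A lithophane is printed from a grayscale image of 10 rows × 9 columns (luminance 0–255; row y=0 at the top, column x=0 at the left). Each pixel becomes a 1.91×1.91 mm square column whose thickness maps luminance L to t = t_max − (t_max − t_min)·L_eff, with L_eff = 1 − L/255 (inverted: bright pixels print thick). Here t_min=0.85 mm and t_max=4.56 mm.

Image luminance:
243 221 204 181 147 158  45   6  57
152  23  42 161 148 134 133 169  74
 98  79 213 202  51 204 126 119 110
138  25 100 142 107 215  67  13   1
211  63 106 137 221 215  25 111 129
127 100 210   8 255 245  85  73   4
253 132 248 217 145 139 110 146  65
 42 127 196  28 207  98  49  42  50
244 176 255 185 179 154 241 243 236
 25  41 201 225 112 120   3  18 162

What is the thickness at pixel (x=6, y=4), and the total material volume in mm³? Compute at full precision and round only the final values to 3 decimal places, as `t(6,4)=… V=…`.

t(6,4)=1.214 V=902.567

span = t_max - t_min = 4.56 - 0.85 = 3.710
L(6,4) = 25, L_eff = 1 - 25/255 = 0.901961 (inverted)
t(6,4) = 4.56 - 3.710·0.901961 = 1.214
Σt over all 10·9 pixels = 371111/1500 ≈ 247.4073333
V = pitch²·Σt = 1.91²·371111/1500 = 902.567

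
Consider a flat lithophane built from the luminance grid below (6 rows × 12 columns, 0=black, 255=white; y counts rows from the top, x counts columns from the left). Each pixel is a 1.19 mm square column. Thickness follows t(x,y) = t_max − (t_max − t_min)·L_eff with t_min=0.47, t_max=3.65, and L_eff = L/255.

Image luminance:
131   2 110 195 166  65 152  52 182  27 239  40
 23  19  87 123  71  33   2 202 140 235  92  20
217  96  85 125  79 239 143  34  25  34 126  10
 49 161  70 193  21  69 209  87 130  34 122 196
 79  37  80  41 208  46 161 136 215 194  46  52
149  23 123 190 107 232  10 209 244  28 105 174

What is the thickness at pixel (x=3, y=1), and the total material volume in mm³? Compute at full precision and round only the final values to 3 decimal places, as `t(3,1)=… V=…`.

t(3,1)=2.116 V=233.506

span = t_max - t_min = 3.65 - 0.47 = 3.180
L(3,1) = 123, L_eff = 123/255 = 0.482353
t(3,1) = 3.65 - 3.180·0.482353 = 2.116
Σt over all 6·12 pixels = 700797/4250 ≈ 164.8934118
V = pitch²·Σt = 1.19²·700797/4250 = 233.506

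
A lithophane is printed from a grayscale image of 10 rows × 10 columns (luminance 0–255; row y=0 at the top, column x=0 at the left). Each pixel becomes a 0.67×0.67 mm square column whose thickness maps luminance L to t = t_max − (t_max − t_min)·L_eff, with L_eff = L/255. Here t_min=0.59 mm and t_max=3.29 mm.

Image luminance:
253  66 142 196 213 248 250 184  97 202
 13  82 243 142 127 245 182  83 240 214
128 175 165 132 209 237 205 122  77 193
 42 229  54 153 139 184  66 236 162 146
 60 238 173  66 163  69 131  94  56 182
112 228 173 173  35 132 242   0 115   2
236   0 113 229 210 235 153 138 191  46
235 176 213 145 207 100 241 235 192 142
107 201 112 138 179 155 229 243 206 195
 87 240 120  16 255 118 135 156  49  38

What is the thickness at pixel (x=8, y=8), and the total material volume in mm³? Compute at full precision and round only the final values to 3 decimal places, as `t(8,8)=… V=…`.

span = t_max - t_min = 3.29 - 0.59 = 2.700
L(8,8) = 206, L_eff = 206/255 = 0.807843
t(8,8) = 3.29 - 2.700·0.807843 = 1.109
Σt over all 10·10 pixels = 70813/425 ≈ 166.6188235
V = pitch²·Σt = 0.67²·70813/425 = 74.795

t(8,8)=1.109 V=74.795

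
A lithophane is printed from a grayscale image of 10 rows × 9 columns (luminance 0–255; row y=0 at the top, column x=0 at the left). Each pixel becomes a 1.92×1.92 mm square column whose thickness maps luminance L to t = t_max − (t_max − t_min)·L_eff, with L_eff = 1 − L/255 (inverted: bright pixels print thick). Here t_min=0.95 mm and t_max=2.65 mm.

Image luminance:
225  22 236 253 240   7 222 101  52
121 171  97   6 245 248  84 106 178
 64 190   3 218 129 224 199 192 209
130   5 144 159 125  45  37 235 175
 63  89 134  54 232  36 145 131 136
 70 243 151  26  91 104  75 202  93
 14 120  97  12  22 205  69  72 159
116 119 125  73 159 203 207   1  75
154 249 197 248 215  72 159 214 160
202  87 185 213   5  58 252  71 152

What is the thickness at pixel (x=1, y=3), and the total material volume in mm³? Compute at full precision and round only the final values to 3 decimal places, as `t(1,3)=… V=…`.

span = t_max - t_min = 2.65 - 0.95 = 1.700
L(1,3) = 5, L_eff = 1 - 5/255 = 0.980392 (inverted)
t(1,3) = 2.65 - 1.700·0.980392 = 0.983
Σt over all 10·9 pixels = 164.92
V = pitch²·Σt = 1.92²·164.92 = 607.961

t(1,3)=0.983 V=607.961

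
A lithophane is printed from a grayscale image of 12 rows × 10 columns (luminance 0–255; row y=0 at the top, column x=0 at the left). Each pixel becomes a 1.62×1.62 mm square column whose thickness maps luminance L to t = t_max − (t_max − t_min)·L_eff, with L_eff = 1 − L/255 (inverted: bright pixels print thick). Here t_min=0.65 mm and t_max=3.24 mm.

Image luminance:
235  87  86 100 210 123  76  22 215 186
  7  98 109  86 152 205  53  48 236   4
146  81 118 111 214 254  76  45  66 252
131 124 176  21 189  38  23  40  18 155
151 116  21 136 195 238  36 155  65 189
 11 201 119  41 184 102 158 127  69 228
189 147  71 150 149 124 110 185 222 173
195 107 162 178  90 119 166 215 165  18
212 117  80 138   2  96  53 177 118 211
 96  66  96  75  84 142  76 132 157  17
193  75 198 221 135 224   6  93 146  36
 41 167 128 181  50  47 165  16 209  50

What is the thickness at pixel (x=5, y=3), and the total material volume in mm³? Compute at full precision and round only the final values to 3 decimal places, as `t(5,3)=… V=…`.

span = t_max - t_min = 3.24 - 0.65 = 2.590
L(5,3) = 38, L_eff = 1 - 38/255 = 0.850980 (inverted)
t(5,3) = 3.24 - 2.590·0.850980 = 1.036
Σt over all 12·10 pixels = 1925107/8500 ≈ 226.4831765
V = pitch²·Σt = 1.62²·1925107/8500 = 594.382

t(5,3)=1.036 V=594.382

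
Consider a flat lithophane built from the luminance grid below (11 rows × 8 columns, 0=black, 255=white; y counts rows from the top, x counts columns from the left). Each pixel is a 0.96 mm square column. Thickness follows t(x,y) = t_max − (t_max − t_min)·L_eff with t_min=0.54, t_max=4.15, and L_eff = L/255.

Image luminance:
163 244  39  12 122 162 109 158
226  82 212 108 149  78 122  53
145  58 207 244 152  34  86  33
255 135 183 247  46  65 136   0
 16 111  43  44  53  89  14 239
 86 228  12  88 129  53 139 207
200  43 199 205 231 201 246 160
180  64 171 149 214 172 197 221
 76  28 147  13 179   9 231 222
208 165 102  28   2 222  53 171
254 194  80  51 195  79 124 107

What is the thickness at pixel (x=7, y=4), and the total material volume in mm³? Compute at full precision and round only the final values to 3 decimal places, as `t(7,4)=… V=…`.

span = t_max - t_min = 4.15 - 0.54 = 3.610
L(7,4) = 239, L_eff = 239/255 = 0.937255
t(7,4) = 4.15 - 3.610·0.937255 = 0.767
Σt over all 11·8 pixels = 1731317/8500 ≈ 203.6843529
V = pitch²·Σt = 0.96²·1731317/8500 = 187.715

t(7,4)=0.767 V=187.715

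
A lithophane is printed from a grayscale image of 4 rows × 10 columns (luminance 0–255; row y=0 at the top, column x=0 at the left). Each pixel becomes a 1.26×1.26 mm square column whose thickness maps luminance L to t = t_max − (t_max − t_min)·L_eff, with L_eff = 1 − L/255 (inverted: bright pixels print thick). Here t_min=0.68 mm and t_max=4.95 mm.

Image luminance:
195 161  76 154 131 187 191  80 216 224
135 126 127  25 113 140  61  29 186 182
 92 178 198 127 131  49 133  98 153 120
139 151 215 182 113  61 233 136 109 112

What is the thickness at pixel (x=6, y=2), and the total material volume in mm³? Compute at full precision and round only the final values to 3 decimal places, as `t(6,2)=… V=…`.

t(6,2)=2.907 V=188.573

span = t_max - t_min = 4.95 - 0.68 = 4.270
L(6,2) = 133, L_eff = 1 - 133/255 = 0.478431 (inverted)
t(6,2) = 4.95 - 4.270·0.478431 = 2.907
Σt over all 4·10 pixels = 1009621/8500 ≈ 118.7789412
V = pitch²·Σt = 1.26²·1009621/8500 = 188.573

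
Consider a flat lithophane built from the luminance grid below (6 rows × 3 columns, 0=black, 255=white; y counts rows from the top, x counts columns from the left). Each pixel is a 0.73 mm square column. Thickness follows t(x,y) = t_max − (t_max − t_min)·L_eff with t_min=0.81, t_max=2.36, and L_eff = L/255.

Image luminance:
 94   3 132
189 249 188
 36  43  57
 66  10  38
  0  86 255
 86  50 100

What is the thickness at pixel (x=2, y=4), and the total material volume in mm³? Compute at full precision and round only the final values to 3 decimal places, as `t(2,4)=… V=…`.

span = t_max - t_min = 2.36 - 0.81 = 1.550
L(2,4) = 255, L_eff = 255/255 = 1.000000
t(2,4) = 2.36 - 1.550·1.000000 = 0.810
Σt over all 6·3 pixels = 82253/2550 ≈ 32.2560784
V = pitch²·Σt = 0.73²·82253/2550 = 17.189

t(2,4)=0.810 V=17.189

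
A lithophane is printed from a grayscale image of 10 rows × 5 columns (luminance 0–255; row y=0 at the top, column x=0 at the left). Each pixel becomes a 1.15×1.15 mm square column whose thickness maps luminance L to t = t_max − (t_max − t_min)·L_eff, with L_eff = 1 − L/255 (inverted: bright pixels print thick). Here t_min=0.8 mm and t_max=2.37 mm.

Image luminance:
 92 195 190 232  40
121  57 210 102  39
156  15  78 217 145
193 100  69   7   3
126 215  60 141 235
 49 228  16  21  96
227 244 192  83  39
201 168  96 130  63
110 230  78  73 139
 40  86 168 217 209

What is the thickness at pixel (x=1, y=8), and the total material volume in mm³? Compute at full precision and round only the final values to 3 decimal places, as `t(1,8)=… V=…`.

span = t_max - t_min = 2.37 - 0.8 = 1.570
L(1,8) = 230, L_eff = 1 - 230/255 = 0.098039 (inverted)
t(1,8) = 2.37 - 1.570·0.098039 = 2.216
Σt over all 10·5 pixels = 1999837/25500 ≈ 78.4249804
V = pitch²·Σt = 1.15²·1999837/25500 = 103.717

t(1,8)=2.216 V=103.717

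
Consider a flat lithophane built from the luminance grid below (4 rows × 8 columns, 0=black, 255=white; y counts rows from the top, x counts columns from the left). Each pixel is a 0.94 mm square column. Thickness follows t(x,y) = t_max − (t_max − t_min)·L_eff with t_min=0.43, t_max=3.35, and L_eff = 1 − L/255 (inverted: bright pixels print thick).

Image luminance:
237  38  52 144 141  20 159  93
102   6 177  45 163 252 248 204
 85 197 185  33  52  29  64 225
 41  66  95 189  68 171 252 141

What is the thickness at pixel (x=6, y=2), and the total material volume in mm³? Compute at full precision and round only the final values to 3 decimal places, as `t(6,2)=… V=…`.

t(6,2)=1.163 V=52.368

span = t_max - t_min = 3.35 - 0.43 = 2.920
L(6,2) = 64, L_eff = 1 - 64/255 = 0.749020 (inverted)
t(6,2) = 3.35 - 2.920·0.749020 = 1.163
Σt over all 4·8 pixels = 377822/6375 ≈ 59.2661961
V = pitch²·Σt = 0.94²·377822/6375 = 52.368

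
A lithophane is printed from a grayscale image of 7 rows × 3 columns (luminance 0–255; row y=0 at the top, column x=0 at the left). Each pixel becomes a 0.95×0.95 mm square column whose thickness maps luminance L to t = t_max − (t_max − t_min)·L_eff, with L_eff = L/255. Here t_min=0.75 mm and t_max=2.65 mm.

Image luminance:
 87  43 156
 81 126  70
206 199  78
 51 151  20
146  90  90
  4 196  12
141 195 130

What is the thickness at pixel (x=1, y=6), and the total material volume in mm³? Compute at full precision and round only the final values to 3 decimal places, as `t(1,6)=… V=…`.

span = t_max - t_min = 2.65 - 0.75 = 1.900
L(1,6) = 195, L_eff = 195/255 = 0.764706
t(1,6) = 2.65 - 1.900·0.764706 = 1.197
Σt over all 7·3 pixels = 197479/5100 ≈ 38.7213725
V = pitch²·Σt = 0.95²·197479/5100 = 34.946

t(1,6)=1.197 V=34.946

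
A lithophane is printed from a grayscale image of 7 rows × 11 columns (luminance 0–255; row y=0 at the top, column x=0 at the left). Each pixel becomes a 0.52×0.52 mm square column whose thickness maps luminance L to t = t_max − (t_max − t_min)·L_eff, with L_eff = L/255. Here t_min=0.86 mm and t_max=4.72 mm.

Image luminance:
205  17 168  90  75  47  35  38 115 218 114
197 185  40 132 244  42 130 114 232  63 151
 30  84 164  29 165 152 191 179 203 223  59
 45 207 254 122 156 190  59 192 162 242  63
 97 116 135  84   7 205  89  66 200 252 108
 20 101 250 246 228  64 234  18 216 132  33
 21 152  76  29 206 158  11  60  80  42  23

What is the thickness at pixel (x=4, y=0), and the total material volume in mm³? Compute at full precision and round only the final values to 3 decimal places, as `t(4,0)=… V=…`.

t(4,0)=3.585 V=59.054

span = t_max - t_min = 4.72 - 0.86 = 3.860
L(4,0) = 75, L_eff = 75/255 = 0.294118
t(4,0) = 4.72 - 3.860·0.294118 = 3.585
Σt over all 7·11 pixels = 464089/2125 ≈ 218.3948235
V = pitch²·Σt = 0.52²·464089/2125 = 59.054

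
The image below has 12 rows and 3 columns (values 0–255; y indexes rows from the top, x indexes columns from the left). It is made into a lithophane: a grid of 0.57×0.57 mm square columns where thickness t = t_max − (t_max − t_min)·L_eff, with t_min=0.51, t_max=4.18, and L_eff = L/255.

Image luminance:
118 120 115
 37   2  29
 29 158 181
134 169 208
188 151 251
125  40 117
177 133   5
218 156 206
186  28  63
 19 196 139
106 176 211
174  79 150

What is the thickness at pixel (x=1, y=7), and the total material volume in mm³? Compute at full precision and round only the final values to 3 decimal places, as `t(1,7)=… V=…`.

t(1,7)=1.935 V=27.409

span = t_max - t_min = 4.18 - 0.51 = 3.670
L(1,7) = 156, L_eff = 156/255 = 0.611765
t(1,7) = 4.18 - 3.670·0.611765 = 1.935
Σt over all 12·3 pixels = 1075621/12750 ≈ 84.3624314
V = pitch²·Σt = 0.57²·1075621/12750 = 27.409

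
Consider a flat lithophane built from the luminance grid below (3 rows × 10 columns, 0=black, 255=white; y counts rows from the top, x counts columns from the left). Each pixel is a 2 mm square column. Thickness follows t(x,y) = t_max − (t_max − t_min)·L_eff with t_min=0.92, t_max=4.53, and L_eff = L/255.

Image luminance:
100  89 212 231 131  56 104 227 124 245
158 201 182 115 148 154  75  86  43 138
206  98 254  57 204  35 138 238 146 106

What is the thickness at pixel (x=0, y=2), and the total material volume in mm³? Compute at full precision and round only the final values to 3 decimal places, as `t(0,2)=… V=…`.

span = t_max - t_min = 4.53 - 0.92 = 3.610
L(0,2) = 206, L_eff = 206/255 = 0.807843
t(0,2) = 4.53 - 3.610·0.807843 = 1.614
Σt over all 3·10 pixels = 112517/1500 ≈ 75.0113333
V = pitch²·Σt = 2²·112517/1500 = 300.045

t(0,2)=1.614 V=300.045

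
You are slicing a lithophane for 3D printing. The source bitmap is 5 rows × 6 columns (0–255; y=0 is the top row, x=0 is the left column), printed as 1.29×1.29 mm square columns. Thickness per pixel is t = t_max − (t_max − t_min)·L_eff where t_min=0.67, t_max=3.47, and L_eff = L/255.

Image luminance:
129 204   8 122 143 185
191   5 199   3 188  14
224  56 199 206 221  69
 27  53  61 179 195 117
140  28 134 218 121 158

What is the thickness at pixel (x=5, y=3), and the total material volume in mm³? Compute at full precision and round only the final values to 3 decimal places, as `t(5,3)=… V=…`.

span = t_max - t_min = 3.47 - 0.67 = 2.800
L(5,3) = 117, L_eff = 117/255 = 0.458824
t(5,3) = 3.47 - 2.800·0.458824 = 2.185
Σt over all 5·6 pixels = 159139/2550 ≈ 62.4074510
V = pitch²·Σt = 1.29²·159139/2550 = 103.852

t(5,3)=2.185 V=103.852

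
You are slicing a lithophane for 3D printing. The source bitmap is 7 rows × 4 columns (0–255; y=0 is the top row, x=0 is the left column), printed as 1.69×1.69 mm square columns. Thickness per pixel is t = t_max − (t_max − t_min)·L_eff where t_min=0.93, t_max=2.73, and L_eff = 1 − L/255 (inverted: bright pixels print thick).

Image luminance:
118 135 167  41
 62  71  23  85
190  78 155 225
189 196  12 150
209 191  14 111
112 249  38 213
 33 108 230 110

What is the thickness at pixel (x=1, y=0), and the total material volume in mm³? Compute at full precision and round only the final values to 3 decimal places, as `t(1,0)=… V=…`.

t(1,0)=1.883 V=145.238

span = t_max - t_min = 2.73 - 0.93 = 1.800
L(1,0) = 135, L_eff = 1 - 135/255 = 0.470588 (inverted)
t(1,0) = 2.73 - 1.800·0.470588 = 1.883
Σt over all 7·4 pixels = 21612/425 ≈ 50.8517647
V = pitch²·Σt = 1.69²·21612/425 = 145.238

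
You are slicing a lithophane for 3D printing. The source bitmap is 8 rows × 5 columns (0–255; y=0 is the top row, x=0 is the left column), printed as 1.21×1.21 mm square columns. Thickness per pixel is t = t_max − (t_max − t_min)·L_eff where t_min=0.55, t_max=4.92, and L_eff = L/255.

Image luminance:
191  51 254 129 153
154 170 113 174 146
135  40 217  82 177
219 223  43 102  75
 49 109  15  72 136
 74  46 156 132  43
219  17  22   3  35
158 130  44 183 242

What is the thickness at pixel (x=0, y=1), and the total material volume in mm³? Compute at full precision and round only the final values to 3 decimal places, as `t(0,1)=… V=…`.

span = t_max - t_min = 4.92 - 0.55 = 4.370
L(0,1) = 154, L_eff = 154/255 = 0.603922
t(0,1) = 4.92 - 4.370·0.603922 = 2.281
Σt over all 8·5 pixels = 2950079/25500 ≈ 115.6893725
V = pitch²·Σt = 1.21²·2950079/25500 = 169.381

t(0,1)=2.281 V=169.381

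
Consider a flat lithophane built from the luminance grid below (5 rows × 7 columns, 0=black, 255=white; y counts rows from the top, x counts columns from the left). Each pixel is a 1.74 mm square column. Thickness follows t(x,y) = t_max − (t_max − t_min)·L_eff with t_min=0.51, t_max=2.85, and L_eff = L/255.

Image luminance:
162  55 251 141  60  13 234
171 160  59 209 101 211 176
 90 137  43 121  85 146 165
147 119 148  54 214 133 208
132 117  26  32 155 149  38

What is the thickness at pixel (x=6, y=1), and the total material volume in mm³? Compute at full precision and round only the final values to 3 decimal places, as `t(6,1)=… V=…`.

t(6,1)=1.235 V=178.037

span = t_max - t_min = 2.85 - 0.51 = 2.340
L(6,1) = 176, L_eff = 176/255 = 0.690196
t(6,1) = 2.85 - 2.340·0.690196 = 1.235
Σt over all 5·7 pixels = 499839/8500 ≈ 58.8045882
V = pitch²·Σt = 1.74²·499839/8500 = 178.037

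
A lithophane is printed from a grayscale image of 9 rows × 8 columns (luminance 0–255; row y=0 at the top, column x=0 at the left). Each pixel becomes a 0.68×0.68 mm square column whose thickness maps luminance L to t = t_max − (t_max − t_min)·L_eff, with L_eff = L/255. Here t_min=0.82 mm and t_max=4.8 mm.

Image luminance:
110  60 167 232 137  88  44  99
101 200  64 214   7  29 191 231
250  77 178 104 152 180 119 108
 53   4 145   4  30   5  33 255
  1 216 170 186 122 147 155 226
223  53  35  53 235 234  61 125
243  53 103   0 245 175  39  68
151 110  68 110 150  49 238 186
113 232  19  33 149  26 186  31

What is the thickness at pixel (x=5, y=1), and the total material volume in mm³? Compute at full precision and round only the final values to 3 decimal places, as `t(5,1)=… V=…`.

span = t_max - t_min = 4.8 - 0.82 = 3.980
L(5,1) = 29, L_eff = 29/255 = 0.113725
t(5,1) = 4.8 - 3.980·0.113725 = 4.347
Σt over all 9·8 pixels = 267709/1275 ≈ 209.9678431
V = pitch²·Σt = 0.68²·267709/1275 = 97.089

t(5,1)=4.347 V=97.089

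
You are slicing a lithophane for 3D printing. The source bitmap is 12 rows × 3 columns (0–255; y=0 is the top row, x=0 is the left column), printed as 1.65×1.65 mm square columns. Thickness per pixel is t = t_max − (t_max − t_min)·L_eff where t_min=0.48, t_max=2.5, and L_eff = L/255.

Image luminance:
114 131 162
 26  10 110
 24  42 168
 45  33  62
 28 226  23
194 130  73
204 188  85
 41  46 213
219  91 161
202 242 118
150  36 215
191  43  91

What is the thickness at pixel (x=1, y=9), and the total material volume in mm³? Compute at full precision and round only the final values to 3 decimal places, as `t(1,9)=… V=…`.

t(1,9)=0.583 V=155.805

span = t_max - t_min = 2.5 - 0.48 = 2.020
L(1,9) = 242, L_eff = 242/255 = 0.949020
t(1,9) = 2.5 - 2.020·0.949020 = 0.583
Σt over all 12·3 pixels = 243221/4250 ≈ 57.2284706
V = pitch²·Σt = 1.65²·243221/4250 = 155.805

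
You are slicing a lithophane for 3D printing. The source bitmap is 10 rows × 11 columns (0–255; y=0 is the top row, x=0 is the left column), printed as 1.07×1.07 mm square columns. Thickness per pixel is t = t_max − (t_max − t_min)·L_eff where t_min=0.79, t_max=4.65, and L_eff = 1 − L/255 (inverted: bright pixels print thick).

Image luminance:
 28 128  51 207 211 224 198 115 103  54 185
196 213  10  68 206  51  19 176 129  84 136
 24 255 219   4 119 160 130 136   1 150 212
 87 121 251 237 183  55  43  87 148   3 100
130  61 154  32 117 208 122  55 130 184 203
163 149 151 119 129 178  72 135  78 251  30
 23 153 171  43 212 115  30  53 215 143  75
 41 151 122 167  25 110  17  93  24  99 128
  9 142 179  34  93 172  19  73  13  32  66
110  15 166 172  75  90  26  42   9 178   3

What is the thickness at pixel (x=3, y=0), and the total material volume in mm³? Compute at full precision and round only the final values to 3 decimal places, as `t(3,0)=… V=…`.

t(3,0)=3.923 V=312.589

span = t_max - t_min = 4.65 - 0.79 = 3.860
L(3,0) = 207, L_eff = 1 - 207/255 = 0.188235 (inverted)
t(3,0) = 4.65 - 3.860·0.188235 = 3.923
Σt over all 10·11 pixels = 3481103/12750 ≈ 273.0276863
V = pitch²·Σt = 1.07²·3481103/12750 = 312.589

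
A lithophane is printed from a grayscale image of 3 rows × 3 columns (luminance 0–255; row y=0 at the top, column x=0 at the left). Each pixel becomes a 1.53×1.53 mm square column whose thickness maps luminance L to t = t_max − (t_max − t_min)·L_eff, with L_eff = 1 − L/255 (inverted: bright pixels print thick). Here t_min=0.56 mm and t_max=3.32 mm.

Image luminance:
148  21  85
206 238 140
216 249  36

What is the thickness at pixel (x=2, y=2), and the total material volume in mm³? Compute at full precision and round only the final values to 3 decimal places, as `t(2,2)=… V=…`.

t(2,2)=0.950 V=45.724

span = t_max - t_min = 3.32 - 0.56 = 2.760
L(2,2) = 36, L_eff = 1 - 36/255 = 0.858824 (inverted)
t(2,2) = 3.32 - 2.760·0.858824 = 0.950
Σt over all 3·3 pixels = 41507/2125 ≈ 19.5327059
V = pitch²·Σt = 1.53²·41507/2125 = 45.724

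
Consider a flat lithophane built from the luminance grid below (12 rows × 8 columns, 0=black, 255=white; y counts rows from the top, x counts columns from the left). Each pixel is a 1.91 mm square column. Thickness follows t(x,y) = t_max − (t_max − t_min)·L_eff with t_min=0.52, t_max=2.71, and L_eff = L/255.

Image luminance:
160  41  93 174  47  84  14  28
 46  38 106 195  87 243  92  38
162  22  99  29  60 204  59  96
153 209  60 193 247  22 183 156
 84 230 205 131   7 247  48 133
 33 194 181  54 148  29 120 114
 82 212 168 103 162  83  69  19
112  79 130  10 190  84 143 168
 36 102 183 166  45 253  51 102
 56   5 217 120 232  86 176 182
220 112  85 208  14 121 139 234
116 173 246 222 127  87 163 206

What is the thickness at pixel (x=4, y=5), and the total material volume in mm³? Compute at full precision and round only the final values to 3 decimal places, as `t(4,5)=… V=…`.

t(4,5)=1.439 V=582.614

span = t_max - t_min = 2.71 - 0.52 = 2.190
L(4,5) = 148, L_eff = 148/255 = 0.580392
t(4,5) = 2.71 - 2.190·0.580392 = 1.439
Σt over all 12·8 pixels = 1357479/8500 ≈ 159.7034118
V = pitch²·Σt = 1.91²·1357479/8500 = 582.614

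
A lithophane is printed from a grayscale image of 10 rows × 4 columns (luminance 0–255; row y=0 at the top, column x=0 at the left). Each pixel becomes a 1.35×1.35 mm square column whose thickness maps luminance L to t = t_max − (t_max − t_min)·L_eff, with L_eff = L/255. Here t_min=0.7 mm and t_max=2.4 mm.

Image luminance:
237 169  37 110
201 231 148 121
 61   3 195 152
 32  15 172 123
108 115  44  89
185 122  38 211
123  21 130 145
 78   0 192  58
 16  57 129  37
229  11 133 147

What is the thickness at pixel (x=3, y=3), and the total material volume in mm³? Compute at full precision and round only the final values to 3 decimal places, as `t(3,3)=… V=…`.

t(3,3)=1.580 V=121.196

span = t_max - t_min = 2.4 - 0.7 = 1.700
L(3,3) = 123, L_eff = 123/255 = 0.482353
t(3,3) = 2.4 - 1.700·0.482353 = 1.580
Σt over all 10·4 pixels = 66.5
V = pitch²·Σt = 1.35²·66.5 = 121.196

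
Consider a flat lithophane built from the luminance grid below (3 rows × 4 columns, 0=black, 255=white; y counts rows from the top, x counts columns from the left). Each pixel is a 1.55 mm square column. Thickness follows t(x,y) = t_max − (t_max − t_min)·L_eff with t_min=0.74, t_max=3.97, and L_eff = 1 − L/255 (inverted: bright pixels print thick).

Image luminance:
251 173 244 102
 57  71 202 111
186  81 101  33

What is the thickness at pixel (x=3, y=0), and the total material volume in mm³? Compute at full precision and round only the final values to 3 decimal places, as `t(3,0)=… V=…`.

span = t_max - t_min = 3.97 - 0.74 = 3.230
L(3,0) = 102, L_eff = 1 - 102/255 = 0.600000 (inverted)
t(3,0) = 3.97 - 3.230·0.600000 = 2.032
Σt over all 3·4 pixels = 10987/375 ≈ 29.2986667
V = pitch²·Σt = 1.55²·10987/375 = 70.390

t(3,0)=2.032 V=70.390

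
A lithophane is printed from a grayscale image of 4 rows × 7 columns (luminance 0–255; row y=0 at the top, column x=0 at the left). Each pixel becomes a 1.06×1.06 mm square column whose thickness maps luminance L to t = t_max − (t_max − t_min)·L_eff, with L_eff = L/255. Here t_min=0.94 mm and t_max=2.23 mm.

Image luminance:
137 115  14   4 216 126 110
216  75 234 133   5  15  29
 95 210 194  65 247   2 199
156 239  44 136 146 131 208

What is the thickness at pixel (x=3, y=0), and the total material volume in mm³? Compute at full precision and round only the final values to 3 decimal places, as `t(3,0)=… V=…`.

t(3,0)=2.210 V=50.258

span = t_max - t_min = 2.23 - 0.94 = 1.290
L(3,0) = 4, L_eff = 4/255 = 0.015686
t(3,0) = 2.23 - 1.290·0.015686 = 2.210
Σt over all 4·7 pixels = 380197/8500 ≈ 44.7290588
V = pitch²·Σt = 1.06²·380197/8500 = 50.258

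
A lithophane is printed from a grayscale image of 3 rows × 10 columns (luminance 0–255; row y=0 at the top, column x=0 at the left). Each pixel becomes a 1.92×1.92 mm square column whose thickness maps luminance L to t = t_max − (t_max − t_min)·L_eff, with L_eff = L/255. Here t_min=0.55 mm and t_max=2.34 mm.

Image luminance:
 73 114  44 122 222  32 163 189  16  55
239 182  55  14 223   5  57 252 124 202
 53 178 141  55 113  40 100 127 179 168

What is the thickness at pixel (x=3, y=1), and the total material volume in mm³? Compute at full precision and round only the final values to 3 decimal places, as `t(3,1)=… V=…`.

span = t_max - t_min = 2.34 - 0.55 = 1.790
L(3,1) = 14, L_eff = 14/255 = 0.054902
t(3,1) = 2.34 - 1.790·0.054902 = 2.242
Σt over all 3·10 pixels = 385659/8500 ≈ 45.3716471
V = pitch²·Σt = 1.92²·385659/8500 = 167.258

t(3,1)=2.242 V=167.258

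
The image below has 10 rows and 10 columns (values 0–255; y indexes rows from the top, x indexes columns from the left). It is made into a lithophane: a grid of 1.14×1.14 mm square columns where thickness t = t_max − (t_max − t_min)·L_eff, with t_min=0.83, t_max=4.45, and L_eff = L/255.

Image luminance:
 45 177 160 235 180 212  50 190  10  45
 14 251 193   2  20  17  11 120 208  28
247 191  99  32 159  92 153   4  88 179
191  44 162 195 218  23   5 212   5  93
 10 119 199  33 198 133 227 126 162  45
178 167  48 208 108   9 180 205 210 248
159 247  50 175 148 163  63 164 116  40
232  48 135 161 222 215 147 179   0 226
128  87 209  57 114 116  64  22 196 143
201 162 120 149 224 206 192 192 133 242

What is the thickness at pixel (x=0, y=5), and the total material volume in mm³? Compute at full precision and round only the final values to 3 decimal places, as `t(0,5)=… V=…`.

t(0,5)=1.923 V=334.423

span = t_max - t_min = 4.45 - 0.83 = 3.620
L(0,5) = 178, L_eff = 178/255 = 0.698039
t(0,5) = 4.45 - 3.620·0.698039 = 1.923
Σt over all 10·10 pixels = 328093/1275 ≈ 257.3278431
V = pitch²·Σt = 1.14²·328093/1275 = 334.423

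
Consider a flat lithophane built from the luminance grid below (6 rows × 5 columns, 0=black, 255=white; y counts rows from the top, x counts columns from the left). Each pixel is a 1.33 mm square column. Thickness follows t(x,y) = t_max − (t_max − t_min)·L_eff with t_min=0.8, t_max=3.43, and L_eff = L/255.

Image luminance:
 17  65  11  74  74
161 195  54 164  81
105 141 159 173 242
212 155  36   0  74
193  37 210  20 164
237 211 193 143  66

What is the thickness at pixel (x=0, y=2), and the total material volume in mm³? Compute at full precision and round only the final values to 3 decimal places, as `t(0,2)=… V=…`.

span = t_max - t_min = 3.43 - 0.8 = 2.630
L(0,2) = 105, L_eff = 105/255 = 0.411765
t(0,2) = 3.43 - 2.630·0.411765 = 2.347
Σt over all 6·5 pixels = 1659529/25500 ≈ 65.0795686
V = pitch²·Σt = 1.33²·1659529/25500 = 115.119

t(0,2)=2.347 V=115.119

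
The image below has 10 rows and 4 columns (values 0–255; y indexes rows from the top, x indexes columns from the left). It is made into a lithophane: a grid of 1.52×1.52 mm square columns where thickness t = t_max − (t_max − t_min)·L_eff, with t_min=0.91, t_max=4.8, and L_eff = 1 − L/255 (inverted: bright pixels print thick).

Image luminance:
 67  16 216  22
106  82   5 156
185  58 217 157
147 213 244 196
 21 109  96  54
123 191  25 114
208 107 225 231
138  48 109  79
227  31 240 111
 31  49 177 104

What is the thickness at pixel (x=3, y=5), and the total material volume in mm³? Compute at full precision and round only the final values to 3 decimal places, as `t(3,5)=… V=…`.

span = t_max - t_min = 4.8 - 0.91 = 3.890
L(3,5) = 114, L_eff = 1 - 114/255 = 0.552941 (inverted)
t(3,5) = 4.8 - 3.890·0.552941 = 2.649
Σt over all 10·4 pixels = 189861/1700 ≈ 111.6829412
V = pitch²·Σt = 1.52²·189861/1700 = 258.032

t(3,5)=2.649 V=258.032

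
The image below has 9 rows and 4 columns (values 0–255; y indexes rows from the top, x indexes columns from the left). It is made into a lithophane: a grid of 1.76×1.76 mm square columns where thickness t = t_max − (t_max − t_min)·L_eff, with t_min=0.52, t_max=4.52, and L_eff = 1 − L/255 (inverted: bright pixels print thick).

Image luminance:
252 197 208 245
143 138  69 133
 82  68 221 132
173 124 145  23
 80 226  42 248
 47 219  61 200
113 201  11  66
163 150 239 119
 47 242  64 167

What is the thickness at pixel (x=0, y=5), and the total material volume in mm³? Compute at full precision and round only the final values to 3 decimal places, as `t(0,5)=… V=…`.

span = t_max - t_min = 4.52 - 0.52 = 4.000
L(0,5) = 47, L_eff = 1 - 47/255 = 0.815686 (inverted)
t(0,5) = 4.52 - 4.000·0.815686 = 1.257
Σt over all 9·4 pixels = 41676/425 ≈ 98.0611765
V = pitch²·Σt = 1.76²·41676/425 = 303.754

t(0,5)=1.257 V=303.754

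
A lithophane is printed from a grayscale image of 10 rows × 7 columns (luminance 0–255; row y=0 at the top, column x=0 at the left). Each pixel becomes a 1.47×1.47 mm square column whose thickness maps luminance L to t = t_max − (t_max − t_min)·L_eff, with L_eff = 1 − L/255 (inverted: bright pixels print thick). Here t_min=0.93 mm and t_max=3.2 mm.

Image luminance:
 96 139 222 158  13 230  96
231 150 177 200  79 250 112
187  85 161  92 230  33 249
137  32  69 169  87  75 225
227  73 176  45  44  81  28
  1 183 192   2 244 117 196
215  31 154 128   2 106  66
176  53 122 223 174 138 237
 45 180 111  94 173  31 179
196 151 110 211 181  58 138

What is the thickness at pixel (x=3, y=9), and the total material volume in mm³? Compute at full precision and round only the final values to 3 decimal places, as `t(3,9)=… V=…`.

span = t_max - t_min = 3.2 - 0.93 = 2.270
L(3,9) = 211, L_eff = 1 - 211/255 = 0.172549 (inverted)
t(3,9) = 3.2 - 2.270·0.172549 = 2.808
Σt over all 10·7 pixels = 627617/4250 ≈ 147.6745882
V = pitch²·Σt = 1.47²·627617/4250 = 319.110

t(3,9)=2.808 V=319.110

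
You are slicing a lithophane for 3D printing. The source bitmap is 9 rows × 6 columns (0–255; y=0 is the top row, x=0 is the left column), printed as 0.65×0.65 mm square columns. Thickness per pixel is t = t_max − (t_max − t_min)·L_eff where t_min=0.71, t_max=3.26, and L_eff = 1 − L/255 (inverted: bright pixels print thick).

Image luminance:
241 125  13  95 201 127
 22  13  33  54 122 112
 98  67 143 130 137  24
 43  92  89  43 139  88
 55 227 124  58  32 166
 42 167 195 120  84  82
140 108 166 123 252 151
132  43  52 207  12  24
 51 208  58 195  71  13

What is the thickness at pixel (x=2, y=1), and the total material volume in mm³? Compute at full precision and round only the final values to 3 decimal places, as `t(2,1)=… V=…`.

span = t_max - t_min = 3.26 - 0.71 = 2.550
L(2,1) = 33, L_eff = 1 - 33/255 = 0.870588 (inverted)
t(2,1) = 3.26 - 2.550·0.870588 = 1.040
Σt over all 9·6 pixels = 94.43
V = pitch²·Σt = 0.65²·94.43 = 39.897

t(2,1)=1.040 V=39.897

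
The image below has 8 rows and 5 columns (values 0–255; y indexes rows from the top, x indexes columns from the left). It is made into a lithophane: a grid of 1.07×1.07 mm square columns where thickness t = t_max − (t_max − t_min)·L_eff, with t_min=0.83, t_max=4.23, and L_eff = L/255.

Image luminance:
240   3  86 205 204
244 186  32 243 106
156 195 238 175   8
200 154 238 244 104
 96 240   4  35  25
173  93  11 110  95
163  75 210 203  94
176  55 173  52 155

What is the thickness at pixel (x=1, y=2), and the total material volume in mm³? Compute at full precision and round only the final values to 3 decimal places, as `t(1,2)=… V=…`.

t(1,2)=1.630 V=109.773

span = t_max - t_min = 4.23 - 0.83 = 3.400
L(1,2) = 195, L_eff = 195/255 = 0.764706
t(1,2) = 4.23 - 3.400·0.764706 = 1.630
Σt over all 8·5 pixels = 95.88
V = pitch²·Σt = 1.07²·95.88 = 109.773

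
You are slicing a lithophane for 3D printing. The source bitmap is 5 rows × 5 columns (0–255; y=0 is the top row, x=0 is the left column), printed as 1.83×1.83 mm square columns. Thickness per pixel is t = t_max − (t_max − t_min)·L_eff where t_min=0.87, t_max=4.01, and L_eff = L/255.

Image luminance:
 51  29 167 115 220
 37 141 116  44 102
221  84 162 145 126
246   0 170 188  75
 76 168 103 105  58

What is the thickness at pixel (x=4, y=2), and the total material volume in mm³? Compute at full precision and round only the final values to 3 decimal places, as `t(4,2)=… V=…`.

t(4,2)=2.458 V=214.118

span = t_max - t_min = 4.01 - 0.87 = 3.140
L(4,2) = 126, L_eff = 126/255 = 0.494118
t(4,2) = 4.01 - 3.140·0.494118 = 2.458
Σt over all 5·5 pixels = 543463/8500 ≈ 63.9368235
V = pitch²·Σt = 1.83²·543463/8500 = 214.118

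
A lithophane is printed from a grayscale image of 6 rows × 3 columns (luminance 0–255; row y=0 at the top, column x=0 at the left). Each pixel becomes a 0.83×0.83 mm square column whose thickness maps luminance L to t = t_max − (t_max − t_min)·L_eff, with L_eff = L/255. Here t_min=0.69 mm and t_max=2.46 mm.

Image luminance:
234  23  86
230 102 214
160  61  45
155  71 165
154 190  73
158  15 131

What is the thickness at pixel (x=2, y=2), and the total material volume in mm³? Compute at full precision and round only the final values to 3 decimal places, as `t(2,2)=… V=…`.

t(2,2)=2.148 V=19.664

span = t_max - t_min = 2.46 - 0.69 = 1.770
L(2,2) = 45, L_eff = 45/255 = 0.176471
t(2,2) = 2.46 - 1.770·0.176471 = 2.148
Σt over all 6·3 pixels = 242627/8500 ≈ 28.5443529
V = pitch²·Σt = 0.83²·242627/8500 = 19.664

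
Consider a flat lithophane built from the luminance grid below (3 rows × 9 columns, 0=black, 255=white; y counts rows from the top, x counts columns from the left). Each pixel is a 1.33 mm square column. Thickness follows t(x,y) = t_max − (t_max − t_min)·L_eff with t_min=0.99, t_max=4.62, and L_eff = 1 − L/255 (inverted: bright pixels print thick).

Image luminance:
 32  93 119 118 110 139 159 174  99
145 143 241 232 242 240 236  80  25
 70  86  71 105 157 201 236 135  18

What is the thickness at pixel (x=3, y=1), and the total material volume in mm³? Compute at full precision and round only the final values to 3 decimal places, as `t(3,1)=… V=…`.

t(3,1)=4.293 V=140.603

span = t_max - t_min = 4.62 - 0.99 = 3.630
L(3,1) = 232, L_eff = 1 - 232/255 = 0.090196 (inverted)
t(3,1) = 4.62 - 3.630·0.090196 = 4.293
Σt over all 3·9 pixels = 79.486
V = pitch²·Σt = 1.33²·79.486 = 140.603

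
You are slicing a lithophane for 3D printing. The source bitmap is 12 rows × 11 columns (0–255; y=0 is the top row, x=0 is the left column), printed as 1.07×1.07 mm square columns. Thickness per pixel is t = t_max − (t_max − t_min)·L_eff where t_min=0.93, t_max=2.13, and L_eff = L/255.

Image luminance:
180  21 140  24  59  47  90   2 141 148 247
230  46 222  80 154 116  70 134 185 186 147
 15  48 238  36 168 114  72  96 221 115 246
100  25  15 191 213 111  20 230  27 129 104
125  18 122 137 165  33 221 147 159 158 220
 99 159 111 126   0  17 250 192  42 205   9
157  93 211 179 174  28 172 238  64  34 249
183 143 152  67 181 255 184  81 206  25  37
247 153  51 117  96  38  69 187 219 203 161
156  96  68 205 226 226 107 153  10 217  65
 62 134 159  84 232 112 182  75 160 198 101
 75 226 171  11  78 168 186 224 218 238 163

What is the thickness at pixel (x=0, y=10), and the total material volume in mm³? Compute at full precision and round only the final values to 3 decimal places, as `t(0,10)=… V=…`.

t(0,10)=1.838 V=228.379

span = t_max - t_min = 2.13 - 0.93 = 1.200
L(0,10) = 62, L_eff = 62/255 = 0.243137
t(0,10) = 2.13 - 1.200·0.243137 = 1.838
Σt over all 12·11 pixels = 84777/425 ≈ 199.4752941
V = pitch²·Σt = 1.07²·84777/425 = 228.379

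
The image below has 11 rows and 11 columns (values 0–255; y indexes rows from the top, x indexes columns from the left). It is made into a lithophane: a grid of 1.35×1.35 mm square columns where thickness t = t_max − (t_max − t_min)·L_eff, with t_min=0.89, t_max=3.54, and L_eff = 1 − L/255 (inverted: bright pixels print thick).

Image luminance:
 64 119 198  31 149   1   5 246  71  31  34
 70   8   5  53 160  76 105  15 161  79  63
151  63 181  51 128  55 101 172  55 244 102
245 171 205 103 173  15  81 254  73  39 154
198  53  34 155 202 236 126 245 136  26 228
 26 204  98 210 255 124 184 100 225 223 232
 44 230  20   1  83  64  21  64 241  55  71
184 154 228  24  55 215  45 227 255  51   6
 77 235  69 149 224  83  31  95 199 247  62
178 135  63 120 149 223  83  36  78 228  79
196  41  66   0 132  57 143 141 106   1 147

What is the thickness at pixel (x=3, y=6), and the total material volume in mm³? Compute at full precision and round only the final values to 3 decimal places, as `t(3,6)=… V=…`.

t(3,6)=0.900 V=466.932

span = t_max - t_min = 3.54 - 0.89 = 2.650
L(3,6) = 1, L_eff = 1 - 1/255 = 0.996078 (inverted)
t(3,6) = 3.54 - 2.650·0.996078 = 0.900
Σt over all 11·11 pixels = 653321/2550 ≈ 256.2043137
V = pitch²·Σt = 1.35²·653321/2550 = 466.932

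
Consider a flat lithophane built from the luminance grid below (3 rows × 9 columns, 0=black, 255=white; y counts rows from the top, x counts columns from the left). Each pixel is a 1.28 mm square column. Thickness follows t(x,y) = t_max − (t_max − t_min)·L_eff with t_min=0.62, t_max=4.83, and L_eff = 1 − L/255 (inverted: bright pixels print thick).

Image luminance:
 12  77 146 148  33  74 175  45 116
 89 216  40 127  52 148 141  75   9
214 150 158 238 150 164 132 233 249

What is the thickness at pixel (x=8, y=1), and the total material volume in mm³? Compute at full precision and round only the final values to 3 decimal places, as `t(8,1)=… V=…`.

span = t_max - t_min = 4.83 - 0.62 = 4.210
L(8,1) = 9, L_eff = 1 - 9/255 = 0.964706 (inverted)
t(8,1) = 4.83 - 4.210·0.964706 = 0.769
Σt over all 3·9 pixels = 620967/8500 ≈ 73.0549412
V = pitch²·Σt = 1.28²·620967/8500 = 119.693

t(8,1)=0.769 V=119.693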